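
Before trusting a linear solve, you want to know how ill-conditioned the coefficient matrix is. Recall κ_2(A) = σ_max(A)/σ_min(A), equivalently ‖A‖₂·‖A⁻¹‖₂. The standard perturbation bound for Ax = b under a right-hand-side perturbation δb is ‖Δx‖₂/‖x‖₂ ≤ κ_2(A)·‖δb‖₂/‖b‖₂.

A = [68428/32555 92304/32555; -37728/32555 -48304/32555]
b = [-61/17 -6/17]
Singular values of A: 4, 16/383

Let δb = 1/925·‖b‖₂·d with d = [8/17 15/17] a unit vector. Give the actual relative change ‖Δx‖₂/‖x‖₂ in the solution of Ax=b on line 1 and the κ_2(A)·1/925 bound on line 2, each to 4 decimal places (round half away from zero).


from the listed singular values, σ₁ = 4, σ_n = 16/383
condition number: 4 ÷ (16/383) = 95.7500
bound on ‖Δx‖/‖x‖: κ·ε = 95.7500·1/925 = 0.1035
solve Ax = b  →  x = [37.8500 -29.3250]
‖b‖ = 3.6056, ‖x‖ = 47.8809
δb = ε·‖b‖·d = [0.0018 0.0034]; solving A·Δx = δb gives ‖Δx‖ = 0.0933
dividing the unrounded norms, ‖Δx‖/‖x‖ = 0.0019
tightness: 0.0019 against a bound of 0.1035 (unrounded ratio ≈ 0.0188)

0.0019
0.1035


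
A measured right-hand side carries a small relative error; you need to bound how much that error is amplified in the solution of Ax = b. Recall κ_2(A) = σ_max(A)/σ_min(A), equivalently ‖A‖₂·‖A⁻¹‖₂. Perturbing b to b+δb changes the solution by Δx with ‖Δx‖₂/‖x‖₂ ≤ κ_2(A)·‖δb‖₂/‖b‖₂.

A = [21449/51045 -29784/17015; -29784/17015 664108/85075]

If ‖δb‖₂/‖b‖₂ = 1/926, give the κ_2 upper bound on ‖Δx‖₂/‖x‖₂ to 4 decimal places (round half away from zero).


form AᵀA = [1004621/310005 -12400072/861125; -12400072/861125 275560144/4305625] with trace 2605618921/38750625 and determinant 45212176/968765625
eigenvalues of AᵀA: λ = (tr ± √(tr²−4·det))/2 = 1681/25, 26896/38750625
σ_max=√(1681/25)=(41/5), σ_min=√(26896/38750625)=(164/6225) → κ = 311.2500
κ_2(A)·‖δb‖/‖b‖ = 0.3361

0.3361


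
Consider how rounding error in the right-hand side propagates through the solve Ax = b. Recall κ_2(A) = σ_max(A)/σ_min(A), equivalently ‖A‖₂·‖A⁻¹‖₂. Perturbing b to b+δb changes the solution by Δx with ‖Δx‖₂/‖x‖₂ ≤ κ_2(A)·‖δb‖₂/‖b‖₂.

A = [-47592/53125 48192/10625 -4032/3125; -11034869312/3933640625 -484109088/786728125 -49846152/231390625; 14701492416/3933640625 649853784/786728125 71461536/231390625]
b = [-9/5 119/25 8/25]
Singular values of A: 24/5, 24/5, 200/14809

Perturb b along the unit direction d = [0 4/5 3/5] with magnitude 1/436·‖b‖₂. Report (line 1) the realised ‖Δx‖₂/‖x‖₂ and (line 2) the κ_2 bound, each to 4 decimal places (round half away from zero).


0.0029
0.8152

largest singular value 24/5, smallest 200/14809
condition number: (24/5) ÷ (200/14809) = 355.4160
bound on ‖Δx‖/‖x‖: κ·ε = 355.4160·1/436 = 0.8152
solve Ax = b  →  x = [-39.4834 72.7033 284.3911]
2-norm of b is 5.0990; of x, 296.1807
Δx = A⁻¹·δb where δb = 1/436·5.0990·d; ‖Δx‖ = 0.8660
realised ‖Δx‖/‖x‖ = 0.0029
tightness: 0.0029 against a bound of 0.8152 (unrounded ratio ≈ 0.0036)


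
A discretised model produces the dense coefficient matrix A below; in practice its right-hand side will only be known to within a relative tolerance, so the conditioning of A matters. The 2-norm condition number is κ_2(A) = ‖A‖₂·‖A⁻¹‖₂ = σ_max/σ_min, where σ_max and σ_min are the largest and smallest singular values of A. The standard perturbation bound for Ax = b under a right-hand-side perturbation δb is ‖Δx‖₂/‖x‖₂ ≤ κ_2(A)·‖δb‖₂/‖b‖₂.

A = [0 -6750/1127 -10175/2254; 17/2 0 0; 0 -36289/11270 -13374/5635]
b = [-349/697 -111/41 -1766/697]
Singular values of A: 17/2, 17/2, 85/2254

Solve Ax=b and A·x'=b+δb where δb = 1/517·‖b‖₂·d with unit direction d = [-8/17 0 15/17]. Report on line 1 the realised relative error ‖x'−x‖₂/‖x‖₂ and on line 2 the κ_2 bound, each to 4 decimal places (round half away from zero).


0.0036
0.4360

largest singular value 17/2, smallest 85/2254
κ = σ_max/σ_min = (17/2)/(85/2254) = 225.4000
perturbation bound = 225.4000·1/517 = 0.4360
solve Ax = b  →  x = [-0.3185 31.9750 -42.3129]
‖b‖₂ = 3.7417 and ‖x‖₂ = 53.0366
with δb = [-0.0034 0.0000 0.0064], A·Δx = δb → ‖Δx‖ = 0.1919
relative error = 0.0036
tightness: 0.0036 against a bound of 0.4360 (unrounded ratio ≈ 0.0083)


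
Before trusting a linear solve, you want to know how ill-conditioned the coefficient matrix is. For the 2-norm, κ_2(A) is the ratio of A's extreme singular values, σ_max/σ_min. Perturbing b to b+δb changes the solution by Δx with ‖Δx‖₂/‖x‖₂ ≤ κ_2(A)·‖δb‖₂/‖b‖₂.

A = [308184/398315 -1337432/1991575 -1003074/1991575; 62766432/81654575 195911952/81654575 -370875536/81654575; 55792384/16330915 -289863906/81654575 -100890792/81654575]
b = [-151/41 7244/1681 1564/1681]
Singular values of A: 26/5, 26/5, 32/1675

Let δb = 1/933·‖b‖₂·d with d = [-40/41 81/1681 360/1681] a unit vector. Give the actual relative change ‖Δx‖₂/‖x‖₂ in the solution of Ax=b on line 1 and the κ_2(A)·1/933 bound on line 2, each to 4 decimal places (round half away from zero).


largest singular value 26/5, smallest 32/1675
κ_2(A) = (26/5) / (32/1675) = 272.1875
bound on ‖Δx‖/‖x‖: κ·ε = 272.1875·1/933 = 0.2917
solve Ax = b  →  x = [151.7490 115.8674 85.9390]
‖b‖₂ = 5.7446 and ‖x‖₂ = 209.3765
re-solving with b+δb shifts x by Δx of norm 0.3223
dividing the unrounded norms, ‖Δx‖/‖x‖ = 0.0015
tightness: 0.0015 against a bound of 0.2917 (unrounded ratio ≈ 0.0053)

0.0015
0.2917


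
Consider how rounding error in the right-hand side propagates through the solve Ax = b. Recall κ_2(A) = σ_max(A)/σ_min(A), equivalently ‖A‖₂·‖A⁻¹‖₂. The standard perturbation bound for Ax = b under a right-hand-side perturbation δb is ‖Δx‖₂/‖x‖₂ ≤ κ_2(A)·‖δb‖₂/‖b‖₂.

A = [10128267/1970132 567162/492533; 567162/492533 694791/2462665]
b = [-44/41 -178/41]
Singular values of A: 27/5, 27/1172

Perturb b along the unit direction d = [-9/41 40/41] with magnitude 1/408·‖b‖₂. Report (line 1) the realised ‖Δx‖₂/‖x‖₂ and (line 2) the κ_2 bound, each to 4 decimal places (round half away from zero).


σ_max = 27/5, σ_min = 27/1172
κ = σ_max/σ_min = (27/5)/(27/1172) = 234.4000
worst-case relative error ≤ 234.4000 × 1/408 = 0.5745
solve Ax = b  →  x = [37.7525 -169.4761]
‖b‖₂ = 4.4721 and ‖x‖₂ = 173.6300
with δb = [-0.0024 0.0107], A·Δx = δb → ‖Δx‖ = 0.4758
dividing the unrounded norms, ‖Δx‖/‖x‖ = 0.0027
tightness: 0.0027 against a bound of 0.5745 (unrounded ratio ≈ 0.0048)

0.0027
0.5745


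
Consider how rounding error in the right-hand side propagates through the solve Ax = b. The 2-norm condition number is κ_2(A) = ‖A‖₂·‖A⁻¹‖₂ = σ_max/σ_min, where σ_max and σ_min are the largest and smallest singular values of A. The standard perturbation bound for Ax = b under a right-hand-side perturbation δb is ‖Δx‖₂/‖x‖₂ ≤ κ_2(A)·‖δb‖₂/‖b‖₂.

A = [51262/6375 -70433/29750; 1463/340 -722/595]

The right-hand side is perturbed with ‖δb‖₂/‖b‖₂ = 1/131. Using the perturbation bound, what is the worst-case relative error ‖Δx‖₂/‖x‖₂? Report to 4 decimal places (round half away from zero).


AᵀA = [187142761/2250000 -15919739/656250; -15919739/656250 21674801/3062500]; tr = 15920461/176400, det = 130321/705600
eigenvalues of AᵀA: λ = (tr ± √(tr²−4·det))/2 = 361/4, 361/176400
so κ_2 = √((361/4) / (361/176400)) = 210.0000
bound on ‖Δx‖/‖x‖: κ·ε = 210.0000·1/131 = 1.6031

1.6031


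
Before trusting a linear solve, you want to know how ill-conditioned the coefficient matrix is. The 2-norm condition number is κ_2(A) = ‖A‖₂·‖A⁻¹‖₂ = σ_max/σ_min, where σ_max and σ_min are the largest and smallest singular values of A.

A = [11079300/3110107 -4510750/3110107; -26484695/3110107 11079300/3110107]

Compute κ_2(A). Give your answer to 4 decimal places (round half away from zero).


294.4480

M = AᵀA = [4876863655225/57235299121 -2031999016500/57235299121; -2031999016500/57235299121 846732272500/57235299121]. tr(M)=33867431525/338670409, det(M)=39062500/338670409
λ_max, λ_min = (33867431525/338670409 ± √1146950000849157575625/114697645932227281)/2 = 100, 390625/338670409
κ = σ_max/σ_min = 10/(625/18403) = 294.4480


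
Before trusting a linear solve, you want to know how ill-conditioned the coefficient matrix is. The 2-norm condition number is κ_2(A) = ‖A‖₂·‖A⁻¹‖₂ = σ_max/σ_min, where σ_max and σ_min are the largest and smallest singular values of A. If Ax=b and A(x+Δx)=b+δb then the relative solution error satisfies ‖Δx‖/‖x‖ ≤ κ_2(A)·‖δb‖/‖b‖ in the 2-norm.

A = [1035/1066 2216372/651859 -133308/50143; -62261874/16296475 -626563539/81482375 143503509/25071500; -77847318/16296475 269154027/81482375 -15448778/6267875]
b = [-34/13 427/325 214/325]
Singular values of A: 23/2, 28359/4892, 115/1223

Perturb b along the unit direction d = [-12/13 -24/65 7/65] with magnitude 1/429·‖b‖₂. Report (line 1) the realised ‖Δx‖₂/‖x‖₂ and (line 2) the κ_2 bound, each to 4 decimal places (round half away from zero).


from the listed singular values, σ₁ = 23/2, σ_n = 115/1223
κ = σ_max/σ_min = (23/2)/(115/1223) = 122.3000
perturbation bound = 122.3000·1/429 = 0.2851
solve Ax = b  →  x = [-0.2065 12.6563 17.0947]
‖b‖ = 3.0000, ‖x‖ = 21.2710
Δx = A⁻¹·δb where δb = 1/429·3.0000·d; ‖Δx‖ = 0.0744
relative error = 0.0035
so the bound overstates the realised error by a factor of ≈ 81.5387 (computed from the unrounded values)

0.0035
0.2851


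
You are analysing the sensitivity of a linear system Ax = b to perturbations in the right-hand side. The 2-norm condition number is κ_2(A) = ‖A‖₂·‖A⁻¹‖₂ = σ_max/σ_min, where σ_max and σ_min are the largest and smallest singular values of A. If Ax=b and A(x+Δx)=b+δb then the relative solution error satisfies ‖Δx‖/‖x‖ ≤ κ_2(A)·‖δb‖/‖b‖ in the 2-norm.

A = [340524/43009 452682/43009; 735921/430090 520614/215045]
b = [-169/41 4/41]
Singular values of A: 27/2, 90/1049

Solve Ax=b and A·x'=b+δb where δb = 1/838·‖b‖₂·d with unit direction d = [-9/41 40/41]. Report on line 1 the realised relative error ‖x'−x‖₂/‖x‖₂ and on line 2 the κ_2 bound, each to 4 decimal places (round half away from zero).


from the listed singular values, σ₁ = 27/2, σ_n = 90/1049
κ = σ_max/σ_min = (27/2)/(90/1049) = 157.3500
κ_2(A)·‖δb‖/‖b‖ = 0.1878
solve Ax = b  →  x = [-9.5022 6.7563]
‖b‖₂ = 4.1231 and ‖x‖₂ = 11.6593
Δx = A⁻¹·δb where δb = 1/838·4.1231·d; ‖Δx‖ = 0.0573
dividing the unrounded norms, ‖Δx‖/‖x‖ = 0.0049
realised/bound (from unrounded values) ≈ 0.0262

0.0049
0.1878


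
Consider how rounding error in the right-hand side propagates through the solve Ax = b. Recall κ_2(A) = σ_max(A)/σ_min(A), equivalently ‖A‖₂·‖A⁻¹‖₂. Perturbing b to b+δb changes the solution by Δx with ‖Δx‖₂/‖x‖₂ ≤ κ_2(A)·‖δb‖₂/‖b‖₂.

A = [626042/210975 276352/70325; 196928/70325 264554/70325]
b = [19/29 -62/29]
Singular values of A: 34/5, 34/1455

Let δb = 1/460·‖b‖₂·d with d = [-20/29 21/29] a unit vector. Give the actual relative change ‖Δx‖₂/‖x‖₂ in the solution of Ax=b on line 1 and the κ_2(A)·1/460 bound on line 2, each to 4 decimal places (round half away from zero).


σ_max = 34/5, σ_min = 34/1455
condition number: (34/5) ÷ (34/1455) = 291.0000
κ_2(A)·‖δb‖/‖b‖ = 0.6326
solve Ax = b  →  x = [68.3824 -51.4706]
2-norm of b is 2.2361; of x, 85.5884
re-solving with b+δb shifts x by Δx of norm 0.2080
dividing the unrounded norms, ‖Δx‖/‖x‖ = 0.0024
so the bound overstates the realised error by a factor of ≈ 260.2787 (computed from the unrounded values)

0.0024
0.6326


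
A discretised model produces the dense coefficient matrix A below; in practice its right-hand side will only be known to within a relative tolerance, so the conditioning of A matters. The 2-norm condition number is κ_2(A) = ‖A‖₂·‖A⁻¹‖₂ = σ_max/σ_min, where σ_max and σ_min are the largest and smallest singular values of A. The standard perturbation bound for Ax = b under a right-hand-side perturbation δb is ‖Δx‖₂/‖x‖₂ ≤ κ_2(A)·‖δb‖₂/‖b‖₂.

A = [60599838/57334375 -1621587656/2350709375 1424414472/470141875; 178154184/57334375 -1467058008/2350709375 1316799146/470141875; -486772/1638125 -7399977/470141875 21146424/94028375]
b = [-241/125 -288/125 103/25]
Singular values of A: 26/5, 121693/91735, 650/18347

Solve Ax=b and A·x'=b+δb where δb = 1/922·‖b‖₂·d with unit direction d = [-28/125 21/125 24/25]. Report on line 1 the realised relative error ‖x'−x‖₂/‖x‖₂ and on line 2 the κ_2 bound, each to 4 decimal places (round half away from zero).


0.0014
0.1592

from the listed singular values, σ₁ = 26/5, σ_n = 650/18347
κ_2(A) = (26/5) / (650/18347) = 146.7760
perturbation bound = 146.7760·1/922 = 0.1592
solve Ax = b  →  x = [-0.9492 110.1529 24.7749]
2-norm of b is 5.0990; of x, 112.9086
δb = ε·‖b‖·d = [-0.0012 0.0009 0.0053]; solving A·Δx = δb gives ‖Δx‖ = 0.1561
dividing the unrounded norms, ‖Δx‖/‖x‖ = 0.0014
realised/bound (from unrounded values) ≈ 0.0087


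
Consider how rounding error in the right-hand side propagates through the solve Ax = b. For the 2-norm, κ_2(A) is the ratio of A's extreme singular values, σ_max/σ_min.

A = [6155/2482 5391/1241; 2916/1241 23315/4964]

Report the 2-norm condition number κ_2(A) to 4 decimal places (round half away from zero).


form AᵀA = [71896249/6160324 67174875/3080162; 67174875/3080162 1008595321/24641296] with trace 4485053/85264 and determinant 707281/341056
solving λ² − 4485053/85264·λ + 707281/341056 = 0 gives λ = 841/16, 841/21316
so κ_2 = √((841/16) / (841/21316)) = 36.5000

36.5000


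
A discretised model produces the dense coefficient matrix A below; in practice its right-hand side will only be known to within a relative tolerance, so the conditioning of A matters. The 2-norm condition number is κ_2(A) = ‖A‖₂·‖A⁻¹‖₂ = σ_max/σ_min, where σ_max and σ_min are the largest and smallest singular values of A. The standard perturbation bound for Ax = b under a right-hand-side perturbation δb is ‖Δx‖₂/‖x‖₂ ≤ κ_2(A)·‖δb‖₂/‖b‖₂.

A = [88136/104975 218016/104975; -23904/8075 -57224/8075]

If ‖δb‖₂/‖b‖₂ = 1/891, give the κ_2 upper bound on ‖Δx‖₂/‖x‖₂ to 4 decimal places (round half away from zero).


0.3625

M = AᵀA = [166935616/17631601 400619520/17631601; 400619520/17631601 961497664/17631601]. tr(M)=6677120/104329, det(M)=4096/104329
solving λ² − 6677120/104329·λ + 4096/104329 = 0 gives λ = 64, 64/104329
σ_max=√64=8, σ_min=√(64/104329)=(8/323) → κ = 323.0000
worst-case relative error ≤ 323.0000 × 1/891 = 0.3625


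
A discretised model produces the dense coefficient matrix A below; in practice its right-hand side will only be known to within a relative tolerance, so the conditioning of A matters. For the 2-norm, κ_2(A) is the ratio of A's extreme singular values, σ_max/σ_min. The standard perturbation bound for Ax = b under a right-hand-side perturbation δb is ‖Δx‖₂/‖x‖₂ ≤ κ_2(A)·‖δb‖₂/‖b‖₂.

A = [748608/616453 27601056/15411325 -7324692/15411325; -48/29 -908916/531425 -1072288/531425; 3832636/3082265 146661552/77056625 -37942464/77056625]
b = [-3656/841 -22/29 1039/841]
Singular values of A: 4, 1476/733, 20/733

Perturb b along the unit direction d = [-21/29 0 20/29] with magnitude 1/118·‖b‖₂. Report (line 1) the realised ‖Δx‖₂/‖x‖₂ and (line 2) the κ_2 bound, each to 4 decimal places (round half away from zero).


0.0097
1.2424

from the listed singular values, σ₁ = 4, σ_n = 20/733
κ = σ_max/σ_min = 4/(20/733) = 146.6000
bound on ‖Δx‖/‖x‖: κ·ε = 146.6000·1/118 = 1.2424
solve Ax = b  →  x = [-117.4300 83.9715 25.5263]
‖b‖ = 4.5826, ‖x‖ = 146.6036
with δb = [-0.0281 0.0000 0.0268], A·Δx = δb → ‖Δx‖ = 1.4233
dividing the unrounded norms, ‖Δx‖/‖x‖ = 0.0097
tightness: 0.0097 against a bound of 1.2424 (unrounded ratio ≈ 0.0078)


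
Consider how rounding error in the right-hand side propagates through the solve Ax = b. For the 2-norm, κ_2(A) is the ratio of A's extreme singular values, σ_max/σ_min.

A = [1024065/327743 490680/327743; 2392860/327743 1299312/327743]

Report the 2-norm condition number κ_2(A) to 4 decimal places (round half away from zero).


55.6125

form AᵀA = [2357984025/37387913 1257069240/37387913; 1257069240/37387913 671416128/37387913] with trace 178200009/2199289 and determinant 4665600/2199289
eigenvalues of AᵀA: λ = (tr ± √(tr²−4·det))/2 = 81, 57600/2199289
so κ_2 = √(81 / (57600/2199289)) = 55.6125


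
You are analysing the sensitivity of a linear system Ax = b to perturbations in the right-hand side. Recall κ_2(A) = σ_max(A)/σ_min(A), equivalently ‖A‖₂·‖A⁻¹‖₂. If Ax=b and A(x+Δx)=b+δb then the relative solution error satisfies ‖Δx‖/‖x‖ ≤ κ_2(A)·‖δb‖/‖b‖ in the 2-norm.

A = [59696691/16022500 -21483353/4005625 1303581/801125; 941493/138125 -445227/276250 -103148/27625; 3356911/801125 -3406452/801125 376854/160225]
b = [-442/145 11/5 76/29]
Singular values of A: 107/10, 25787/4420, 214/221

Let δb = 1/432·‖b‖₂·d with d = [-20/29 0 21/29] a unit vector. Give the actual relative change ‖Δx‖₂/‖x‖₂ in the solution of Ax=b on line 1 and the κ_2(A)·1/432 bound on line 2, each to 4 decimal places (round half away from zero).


0.0026
0.0256

from the listed singular values, σ₁ = 107/10, σ_n = 214/221
condition number: (107/10) ÷ (214/221) = 11.0500
worst-case relative error ≤ 11.0500 × 1/432 = 0.0256
solve Ax = b  →  x = [2.1810 2.7522 2.2043]
‖b‖₂ = 4.5826 and ‖x‖₂ = 4.1461
with δb = [-0.0073 0.0000 0.0077], A·Δx = δb → ‖Δx‖ = 0.0110
relative error = 0.0026
tightness: 0.0026 against a bound of 0.0256 (unrounded ratio ≈ 0.1033)


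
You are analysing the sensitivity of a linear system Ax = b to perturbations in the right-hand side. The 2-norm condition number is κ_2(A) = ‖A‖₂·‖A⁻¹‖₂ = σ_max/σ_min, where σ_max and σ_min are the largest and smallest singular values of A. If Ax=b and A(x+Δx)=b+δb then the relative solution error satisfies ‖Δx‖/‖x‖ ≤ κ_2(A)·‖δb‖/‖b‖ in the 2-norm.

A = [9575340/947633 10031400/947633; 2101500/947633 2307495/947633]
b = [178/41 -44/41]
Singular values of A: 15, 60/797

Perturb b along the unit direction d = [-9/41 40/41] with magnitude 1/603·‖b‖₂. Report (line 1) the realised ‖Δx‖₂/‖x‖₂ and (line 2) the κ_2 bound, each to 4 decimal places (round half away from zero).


0.0037
0.3304

from the listed singular values, σ₁ = 15, σ_n = 60/797
condition number: 15 ÷ (60/797) = 199.2500
perturbation bound = 199.2500·1/603 = 0.3304
solve Ax = b  →  x = [19.4218 -18.1287]
2-norm of b is 4.4721; of x, 26.5680
re-solving with b+δb shifts x by Δx of norm 0.0985
realised ‖Δx‖/‖x‖ = 0.0037
so the bound overstates the realised error by a factor of ≈ 89.1118 (computed from the unrounded values)


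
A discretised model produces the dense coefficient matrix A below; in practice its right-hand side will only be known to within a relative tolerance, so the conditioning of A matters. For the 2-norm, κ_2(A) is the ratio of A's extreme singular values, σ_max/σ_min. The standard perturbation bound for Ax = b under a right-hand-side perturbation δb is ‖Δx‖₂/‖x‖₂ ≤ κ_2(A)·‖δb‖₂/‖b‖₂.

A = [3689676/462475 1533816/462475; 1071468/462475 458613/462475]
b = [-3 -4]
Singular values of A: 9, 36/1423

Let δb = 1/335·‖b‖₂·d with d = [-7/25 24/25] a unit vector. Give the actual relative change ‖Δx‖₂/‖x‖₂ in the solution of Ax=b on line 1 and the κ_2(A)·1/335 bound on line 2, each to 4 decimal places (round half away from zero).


from the listed singular values, σ₁ = 9, σ_n = 36/1423
condition number: 9 ÷ (36/1423) = 355.7500
worst-case relative error ≤ 355.7500 × 1/335 = 1.0619
solve Ax = b  →  x = [45.1987 -109.6325]
‖b‖₂ = 5.0000 and ‖x‖₂ = 118.5842
δb = ε·‖b‖·d = [-0.0042 0.0143]; solving A·Δx = δb gives ‖Δx‖ = 0.5900
relative error = 0.0050
tightness: 0.0050 against a bound of 1.0619 (unrounded ratio ≈ 0.0047)

0.0050
1.0619


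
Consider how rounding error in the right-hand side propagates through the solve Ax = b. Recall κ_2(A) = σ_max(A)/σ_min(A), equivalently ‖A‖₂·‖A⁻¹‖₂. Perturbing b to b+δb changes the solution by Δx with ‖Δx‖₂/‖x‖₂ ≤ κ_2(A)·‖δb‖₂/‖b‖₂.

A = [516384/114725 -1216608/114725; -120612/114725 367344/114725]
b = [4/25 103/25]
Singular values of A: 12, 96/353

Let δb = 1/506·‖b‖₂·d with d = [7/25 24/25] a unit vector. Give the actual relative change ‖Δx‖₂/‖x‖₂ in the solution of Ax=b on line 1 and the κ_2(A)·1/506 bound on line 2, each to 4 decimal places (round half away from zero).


0.0020
0.0872

from the listed singular values, σ₁ = 12, σ_n = 96/353
condition number: 12 ÷ (96/353) = 44.1250
perturbation bound = 44.1250·1/506 = 0.0872
solve Ax = b  →  x = [13.5449 5.7340]
‖b‖₂ = 4.1231 and ‖x‖₂ = 14.7086
δb = ε·‖b‖·d = [0.0023 0.0078]; solving A·Δx = δb gives ‖Δx‖ = 0.0300
dividing the unrounded norms, ‖Δx‖/‖x‖ = 0.0020
realised/bound (from unrounded values) ≈ 0.0234


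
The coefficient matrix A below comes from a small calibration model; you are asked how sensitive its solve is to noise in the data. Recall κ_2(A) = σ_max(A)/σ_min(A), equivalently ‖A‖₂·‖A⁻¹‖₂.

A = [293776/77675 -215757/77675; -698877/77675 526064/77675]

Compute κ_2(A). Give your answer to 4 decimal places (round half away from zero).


239.0000

form AᵀA = [680157869/7140125 -510104448/7140125; -510104448/7140125 382596941/7140125] with trace 212550962/1428025 and determinant 13845841/35700625
eigenvalues of AᵀA: λ = (tr ± √(tr²−4·det))/2 = 3721/25, 3721/1428025
κ = σ_max/σ_min = (61/5)/(61/1195) = 239.0000


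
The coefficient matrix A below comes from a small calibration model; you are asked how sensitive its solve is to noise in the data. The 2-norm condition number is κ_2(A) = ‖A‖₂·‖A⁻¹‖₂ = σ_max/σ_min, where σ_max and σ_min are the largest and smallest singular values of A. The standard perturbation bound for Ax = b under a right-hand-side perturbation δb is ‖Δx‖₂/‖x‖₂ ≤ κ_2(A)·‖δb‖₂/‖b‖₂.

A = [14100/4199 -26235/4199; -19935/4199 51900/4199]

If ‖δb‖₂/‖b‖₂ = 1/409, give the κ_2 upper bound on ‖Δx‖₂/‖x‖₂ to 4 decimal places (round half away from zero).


0.0465

AᵀA = [2063025/61009 -4860000/61009; -4860000/61009 11702025/61009]; tr = 81450/361, det = 50625/361
eigenvalues of AᵀA: λ = (tr ± √(tr²−4·det))/2 = 225, 225/361
so κ_2 = √(225 / (225/361)) = 19.0000
bound on ‖Δx‖/‖x‖: κ·ε = 19.0000·1/409 = 0.0465


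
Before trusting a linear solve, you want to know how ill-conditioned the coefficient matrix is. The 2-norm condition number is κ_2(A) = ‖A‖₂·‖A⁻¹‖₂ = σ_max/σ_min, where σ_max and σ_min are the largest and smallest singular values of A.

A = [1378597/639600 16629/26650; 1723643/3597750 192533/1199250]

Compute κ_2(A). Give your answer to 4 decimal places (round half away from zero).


M = AᵀA = [2402565800881/492804000000 29195337017/20533500000; 29195337017/20533500000 177581597/427781250]. tr(M)=4171423681/788486400, det(M)=279841/126157824
λ_max, λ_min = (4171423681/788486400 ± √17395259255841029761/621710802984960000)/2 = 529/100, 13225/31539456
so κ_2 = √((529/100) / (13225/31539456)) = 112.3200

112.3200


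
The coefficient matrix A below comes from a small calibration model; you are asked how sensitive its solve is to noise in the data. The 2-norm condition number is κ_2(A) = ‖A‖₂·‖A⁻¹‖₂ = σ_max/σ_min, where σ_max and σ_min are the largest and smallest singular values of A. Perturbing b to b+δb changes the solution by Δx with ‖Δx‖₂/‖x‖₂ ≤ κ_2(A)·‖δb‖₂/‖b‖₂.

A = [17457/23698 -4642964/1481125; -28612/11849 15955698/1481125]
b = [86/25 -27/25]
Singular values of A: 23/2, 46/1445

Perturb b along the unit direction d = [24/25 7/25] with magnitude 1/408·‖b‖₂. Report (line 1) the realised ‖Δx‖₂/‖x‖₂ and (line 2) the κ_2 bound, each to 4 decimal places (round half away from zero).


from the listed singular values, σ₁ = 23/2, σ_n = 46/1445
κ_2(A) = (23/2) / (46/1445) = 361.2500
κ_2(A)·‖δb‖/‖b‖ = 0.8854
solve Ax = b  →  x = [91.9788 20.5170]
‖b‖₂ = 3.6056 and ‖x‖₂ = 94.2393
δb = ε·‖b‖·d = [0.0085 0.0025]; solving A·Δx = δb gives ‖Δx‖ = 0.2776
relative error = 0.0029
so the bound overstates the realised error by a factor of ≈ 300.5787 (computed from the unrounded values)

0.0029
0.8854


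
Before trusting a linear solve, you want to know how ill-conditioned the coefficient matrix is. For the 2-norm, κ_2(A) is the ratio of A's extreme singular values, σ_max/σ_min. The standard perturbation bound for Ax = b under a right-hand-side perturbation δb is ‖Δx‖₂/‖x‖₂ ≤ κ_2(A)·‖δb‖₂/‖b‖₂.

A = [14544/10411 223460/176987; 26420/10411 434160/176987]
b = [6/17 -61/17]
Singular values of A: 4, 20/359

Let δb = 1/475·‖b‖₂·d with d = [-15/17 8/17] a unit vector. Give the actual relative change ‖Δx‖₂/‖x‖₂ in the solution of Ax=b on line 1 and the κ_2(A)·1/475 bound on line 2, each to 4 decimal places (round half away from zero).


largest singular value 4, smallest 20/359
κ = σ_max/σ_min = 4/(20/359) = 71.8000
worst-case relative error ≤ 71.8000 × 1/475 = 0.1512
solve Ax = b  →  x = [24.2155 -26.5138]
‖b‖ = 3.6056, ‖x‖ = 35.9078
δb = ε·‖b‖·d = [-0.0067 0.0036]; solving A·Δx = δb gives ‖Δx‖ = 0.1363
relative error = 0.0038
so the bound overstates the realised error by a factor of ≈ 39.8362 (computed from the unrounded values)

0.0038
0.1512


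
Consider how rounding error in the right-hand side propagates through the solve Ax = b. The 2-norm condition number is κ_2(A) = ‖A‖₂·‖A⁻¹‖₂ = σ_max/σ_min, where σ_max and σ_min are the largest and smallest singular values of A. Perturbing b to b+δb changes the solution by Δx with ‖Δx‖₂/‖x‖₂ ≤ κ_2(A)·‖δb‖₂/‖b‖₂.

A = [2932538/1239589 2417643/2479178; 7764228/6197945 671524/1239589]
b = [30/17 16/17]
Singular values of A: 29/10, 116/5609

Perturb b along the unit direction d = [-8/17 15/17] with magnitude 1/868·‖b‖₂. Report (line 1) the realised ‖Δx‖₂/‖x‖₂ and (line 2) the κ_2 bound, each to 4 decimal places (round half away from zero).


0.1615
0.1615

σ_max = 29/10, σ_min = 116/5609
κ = σ_max/σ_min = (29/10)/(116/5609) = 140.2250
worst-case relative error ≤ 140.2250 × 1/868 = 0.1615
solve Ax = b  →  x = [0.6366 0.2653]
‖b‖ = 2.0000, ‖x‖ = 0.6897
with δb = [-0.0011 0.0020], A·Δx = δb → ‖Δx‖ = 0.1114
realised ‖Δx‖/‖x‖ = 0.1615
realised/bound = 1 exactly: the bound is attained for this b and d


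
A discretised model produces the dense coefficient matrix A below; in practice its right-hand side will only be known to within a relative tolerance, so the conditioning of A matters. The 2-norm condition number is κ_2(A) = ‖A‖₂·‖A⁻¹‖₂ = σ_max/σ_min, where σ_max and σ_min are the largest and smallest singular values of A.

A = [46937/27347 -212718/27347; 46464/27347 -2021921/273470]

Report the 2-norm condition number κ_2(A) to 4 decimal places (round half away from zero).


M = AᵀA = [5186665/889249 -115214022/4446245; -115214022/4446245 10241449801/88924900]. tr(M)=6401021/52900, det(M)=14641/52900
char-poly roots: 121 and 121/52900
κ_2(A) = √(λ_max/λ_min) = √(121 / (121/52900)) = 230.0000

230.0000


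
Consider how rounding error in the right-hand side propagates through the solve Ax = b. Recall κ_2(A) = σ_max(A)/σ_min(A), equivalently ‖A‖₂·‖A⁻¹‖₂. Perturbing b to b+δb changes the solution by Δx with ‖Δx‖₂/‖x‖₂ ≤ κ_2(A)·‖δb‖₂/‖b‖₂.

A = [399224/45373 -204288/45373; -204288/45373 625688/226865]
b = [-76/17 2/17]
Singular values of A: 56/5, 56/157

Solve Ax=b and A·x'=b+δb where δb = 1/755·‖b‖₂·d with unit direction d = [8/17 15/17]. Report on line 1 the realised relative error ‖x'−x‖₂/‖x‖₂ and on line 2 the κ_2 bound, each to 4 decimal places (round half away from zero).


0.0030
0.0416

σ_max = 56/5, σ_min = 56/157
condition number: (56/5) ÷ (56/157) = 31.4000
perturbation bound = 31.4000·1/755 = 0.0416
solve Ax = b  →  x = [-2.9538 -4.7794]
‖b‖ = 4.4721, ‖x‖ = 5.6185
with δb = [0.0028 0.0052], A·Δx = δb → ‖Δx‖ = 0.0166
dividing the unrounded norms, ‖Δx‖/‖x‖ = 0.0030
realised/bound (from unrounded values) ≈ 0.0711


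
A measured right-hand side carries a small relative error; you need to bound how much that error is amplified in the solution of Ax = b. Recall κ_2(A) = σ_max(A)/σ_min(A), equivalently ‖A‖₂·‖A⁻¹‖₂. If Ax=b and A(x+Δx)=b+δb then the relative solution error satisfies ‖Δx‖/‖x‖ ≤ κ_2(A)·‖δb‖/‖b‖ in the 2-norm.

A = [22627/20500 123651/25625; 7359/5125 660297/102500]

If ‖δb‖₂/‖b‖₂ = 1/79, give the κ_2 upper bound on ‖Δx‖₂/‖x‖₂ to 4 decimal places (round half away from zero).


4.7468

form AᵀA = [55138369/16810000 76569768/5253125; 76569768/5253125 27225009801/420250000] with trace 8507873/125000 and determinant 131769/4000000
λ_max, λ_min = (8507873/125000 ± √1130966313961/244140625)/2 = 1089/16, 121/250000
κ_2(A) = √(λ_max/λ_min) = √((1089/16) / (121/250000)) = 375.0000
bound on ‖Δx‖/‖x‖: κ·ε = 375.0000·1/79 = 4.7468


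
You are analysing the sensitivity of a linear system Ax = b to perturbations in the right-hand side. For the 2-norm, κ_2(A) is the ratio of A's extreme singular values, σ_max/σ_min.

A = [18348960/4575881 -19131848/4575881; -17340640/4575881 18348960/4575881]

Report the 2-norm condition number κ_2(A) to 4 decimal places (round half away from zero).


272.0500

AᵀA = [757886003200/24897368521 -795757697280/24897368521; -795757697280/24897368521 835567111744/24897368521]; tr = 1894712384/29604481, det = 1638400/29604481
λ_max, λ_min = (1894712384/29604481 ± √3589741002156281856/876425295279361)/2 = 64, 25600/29604481
κ_2(A) = √(λ_max/λ_min) = √(64 / (25600/29604481)) = 272.0500


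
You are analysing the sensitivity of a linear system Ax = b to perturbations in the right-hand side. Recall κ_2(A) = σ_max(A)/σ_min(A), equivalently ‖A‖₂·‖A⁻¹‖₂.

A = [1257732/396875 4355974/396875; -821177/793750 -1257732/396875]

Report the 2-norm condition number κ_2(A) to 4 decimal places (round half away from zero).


107.9500

form AᵀA = [11203025281/1008062500 9592093098/252015625; 9592093098/252015625 32890238836/252015625] with trace 228422369/1612900 and determinant 693889/403225
solving λ² − 228422369/1612900·λ + 693889/403225 = 0 gives λ = 14161/100, 196/16129
κ = σ_max/σ_min = (119/10)/(14/127) = 107.9500


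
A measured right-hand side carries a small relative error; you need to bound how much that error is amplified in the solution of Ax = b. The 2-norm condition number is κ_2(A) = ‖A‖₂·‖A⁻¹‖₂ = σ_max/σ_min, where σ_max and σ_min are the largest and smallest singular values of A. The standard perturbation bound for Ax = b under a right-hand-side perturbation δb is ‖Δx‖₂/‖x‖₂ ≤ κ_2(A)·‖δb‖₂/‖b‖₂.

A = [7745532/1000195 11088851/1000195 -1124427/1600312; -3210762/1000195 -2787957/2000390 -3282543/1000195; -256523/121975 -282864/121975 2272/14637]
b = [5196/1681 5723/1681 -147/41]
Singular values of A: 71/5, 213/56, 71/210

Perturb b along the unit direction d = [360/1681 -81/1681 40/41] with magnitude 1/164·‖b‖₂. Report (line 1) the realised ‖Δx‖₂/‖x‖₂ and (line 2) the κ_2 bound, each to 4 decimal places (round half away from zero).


0.0118
0.2561

largest singular value 71/5, smallest 71/210
condition number: (71/5) ÷ (71/210) = 42.0000
κ_2(A)·‖δb‖/‖b‖ = 0.2561
solve Ax = b  →  x = [5.9943 -4.2316 -5.1036]
‖b‖₂ = 5.8310 and ‖x‖₂ = 8.9378
δb = ε·‖b‖·d = [0.0076 -0.0017 0.0347]; solving A·Δx = δb gives ‖Δx‖ = 0.1052
realised ‖Δx‖/‖x‖ = 0.0118
tightness: 0.0118 against a bound of 0.2561 (unrounded ratio ≈ 0.0459)


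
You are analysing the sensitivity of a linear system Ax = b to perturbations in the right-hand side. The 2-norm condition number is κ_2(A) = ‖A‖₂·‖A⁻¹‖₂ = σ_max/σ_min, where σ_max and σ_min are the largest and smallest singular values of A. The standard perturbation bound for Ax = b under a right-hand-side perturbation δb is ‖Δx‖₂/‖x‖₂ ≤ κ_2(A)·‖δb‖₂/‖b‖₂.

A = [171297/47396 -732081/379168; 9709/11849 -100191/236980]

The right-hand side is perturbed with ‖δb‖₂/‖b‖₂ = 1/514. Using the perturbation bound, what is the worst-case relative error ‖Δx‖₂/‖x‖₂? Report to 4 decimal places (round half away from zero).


form AᵀA = [18352705/1336336 -391519653/53453440; -391519653/53453440 8352773289/2138137600] with trace 130509001/7398400 and determinant 21609/7398400
λ_max, λ_min = (130509001/7398400 ± √17031959853915601/54736322560000)/2 = 441/25, 49/295936
κ_2(A) = √(λ_max/λ_min) = √((441/25) / (49/295936)) = 326.4000
worst-case relative error ≤ 326.4000 × 1/514 = 0.6350

0.6350


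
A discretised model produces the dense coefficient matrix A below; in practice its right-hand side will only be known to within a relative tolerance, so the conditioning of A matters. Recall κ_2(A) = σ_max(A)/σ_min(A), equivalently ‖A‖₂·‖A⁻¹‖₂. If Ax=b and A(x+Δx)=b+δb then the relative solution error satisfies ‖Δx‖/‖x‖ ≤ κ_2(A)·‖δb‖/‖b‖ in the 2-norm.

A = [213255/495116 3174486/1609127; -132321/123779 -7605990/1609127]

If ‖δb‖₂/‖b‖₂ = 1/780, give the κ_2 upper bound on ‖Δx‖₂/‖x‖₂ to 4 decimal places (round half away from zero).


AᵀA = [325619247681/245139853456 180873223965/30642481682; 180873223965/30642481682 401943462984/15321240841]; tr = 4019461425/145829776, det = 194481/36457444
λ_max, λ_min = (4019461425/145829776 ± √16155616369132370529/21266323568210176)/2 = 441/16, 1764/9114361
σ_max=√(441/16)=(21/4), σ_min=√(1764/9114361)=(42/3019) → κ = 377.3750
perturbation bound = 377.3750·1/780 = 0.4838

0.4838


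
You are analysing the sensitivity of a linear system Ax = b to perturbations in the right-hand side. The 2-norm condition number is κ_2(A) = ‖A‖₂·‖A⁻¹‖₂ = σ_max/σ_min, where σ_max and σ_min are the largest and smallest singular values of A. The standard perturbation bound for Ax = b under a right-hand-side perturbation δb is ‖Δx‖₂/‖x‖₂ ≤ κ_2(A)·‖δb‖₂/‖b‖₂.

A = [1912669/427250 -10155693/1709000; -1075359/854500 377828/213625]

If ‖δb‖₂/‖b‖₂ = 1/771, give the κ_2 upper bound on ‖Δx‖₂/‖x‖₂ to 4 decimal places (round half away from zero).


form AᵀA = [25263372469/1168272400 -33679491417/1168272400; -33679491417/1168272400 179638969849/4673089600] with trace 11227698389/186923584 and determinant 577200625/2990777344
char-poly roots: 961/16 and 600625/186923584
σ_max=√(961/16)=(31/4), σ_min=√(600625/186923584)=(775/13672) → κ = 136.7200
κ_2(A)·‖δb‖/‖b‖ = 0.1773

0.1773


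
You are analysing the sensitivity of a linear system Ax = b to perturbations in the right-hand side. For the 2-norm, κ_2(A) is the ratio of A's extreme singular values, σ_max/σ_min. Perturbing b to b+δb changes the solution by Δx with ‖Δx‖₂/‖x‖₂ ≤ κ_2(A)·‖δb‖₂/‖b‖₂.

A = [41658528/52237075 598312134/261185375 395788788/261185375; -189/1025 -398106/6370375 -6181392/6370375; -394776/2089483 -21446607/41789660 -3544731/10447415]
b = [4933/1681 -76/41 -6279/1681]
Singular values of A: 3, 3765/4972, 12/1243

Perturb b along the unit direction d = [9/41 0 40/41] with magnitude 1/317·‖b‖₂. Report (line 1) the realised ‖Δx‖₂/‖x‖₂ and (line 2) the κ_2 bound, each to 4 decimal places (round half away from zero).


from the listed singular values, σ₁ = 3, σ_n = 12/1243
condition number: 3 ÷ (12/1243) = 310.7500
bound on ‖Δx‖/‖x‖: κ·ε = 310.7500·1/317 = 0.9803
solve Ax = b  →  x = [298.6933 -69.3764 -50.3815]
‖b‖₂ = 5.0990 and ‖x‖₂ = 310.7557
with δb = [0.0035 0.0000 0.0157], A·Δx = δb → ‖Δx‖ = 1.6662
relative error = 0.0054
realised/bound (from unrounded values) ≈ 0.0055

0.0054
0.9803


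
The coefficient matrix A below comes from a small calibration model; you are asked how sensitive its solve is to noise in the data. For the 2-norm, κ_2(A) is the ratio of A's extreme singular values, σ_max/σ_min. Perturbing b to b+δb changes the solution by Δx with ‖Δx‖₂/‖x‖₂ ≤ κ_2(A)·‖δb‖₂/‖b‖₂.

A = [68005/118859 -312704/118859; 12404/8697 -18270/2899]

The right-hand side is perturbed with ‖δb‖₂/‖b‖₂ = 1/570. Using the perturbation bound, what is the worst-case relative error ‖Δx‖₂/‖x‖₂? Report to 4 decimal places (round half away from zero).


0.5868

AᵀA = [1776683209/752350041 -877211720/83594449; -877211720/83594449 3898755364/83594449]; tr = 21930685/447561, det = 9604/447561
eigenvalues of AᵀA: λ = (tr ± √(tr²−4·det))/2 = 49, 196/447561
κ_2(A) = √(λ_max/λ_min) = √(49 / (196/447561)) = 334.5000
bound on ‖Δx‖/‖x‖: κ·ε = 334.5000·1/570 = 0.5868


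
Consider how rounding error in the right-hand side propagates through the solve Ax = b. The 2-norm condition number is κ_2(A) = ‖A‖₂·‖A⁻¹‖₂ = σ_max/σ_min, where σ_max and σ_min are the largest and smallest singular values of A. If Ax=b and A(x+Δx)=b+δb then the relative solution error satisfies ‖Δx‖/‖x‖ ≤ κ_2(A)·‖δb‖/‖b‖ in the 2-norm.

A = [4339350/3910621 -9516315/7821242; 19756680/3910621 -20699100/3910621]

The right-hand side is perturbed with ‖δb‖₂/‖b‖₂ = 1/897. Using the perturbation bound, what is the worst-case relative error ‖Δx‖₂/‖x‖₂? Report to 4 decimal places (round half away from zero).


form AᵀA = [243400572900/9097535161 -255557885625/9097535161; -255557885625/9097535161 1073391561225/36390140644] with trace 2433999825/43270084 and determinant 810000/10817521
solving λ² − 2433999825/43270084·λ + 810000/10817521 = 0 gives λ = 225/4, 14400/10817521
so κ_2 = √((225/4) / (14400/10817521)) = 205.5625
bound on ‖Δx‖/‖x‖: κ·ε = 205.5625·1/897 = 0.2292

0.2292


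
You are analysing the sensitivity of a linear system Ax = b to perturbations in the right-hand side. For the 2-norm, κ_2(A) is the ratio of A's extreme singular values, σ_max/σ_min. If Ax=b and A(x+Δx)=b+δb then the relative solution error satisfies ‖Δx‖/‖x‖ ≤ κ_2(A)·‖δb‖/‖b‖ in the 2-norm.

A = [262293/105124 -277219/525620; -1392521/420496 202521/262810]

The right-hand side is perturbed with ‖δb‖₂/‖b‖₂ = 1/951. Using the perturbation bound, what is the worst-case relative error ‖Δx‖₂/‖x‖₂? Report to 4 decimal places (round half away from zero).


0.1078

M = AᵀA = [3039876621025/176816886016 -85487990355/22102110752; -85487990355/22102110752 9636375829/11051055376]. tr(M)=1900094369/105185536, det(M)=52200625/1682968576
char-poly roots: 289/16 and 180625/105185536
so κ_2 = √((289/16) / (180625/105185536)) = 102.5600
bound on ‖Δx‖/‖x‖: κ·ε = 102.5600·1/951 = 0.1078
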